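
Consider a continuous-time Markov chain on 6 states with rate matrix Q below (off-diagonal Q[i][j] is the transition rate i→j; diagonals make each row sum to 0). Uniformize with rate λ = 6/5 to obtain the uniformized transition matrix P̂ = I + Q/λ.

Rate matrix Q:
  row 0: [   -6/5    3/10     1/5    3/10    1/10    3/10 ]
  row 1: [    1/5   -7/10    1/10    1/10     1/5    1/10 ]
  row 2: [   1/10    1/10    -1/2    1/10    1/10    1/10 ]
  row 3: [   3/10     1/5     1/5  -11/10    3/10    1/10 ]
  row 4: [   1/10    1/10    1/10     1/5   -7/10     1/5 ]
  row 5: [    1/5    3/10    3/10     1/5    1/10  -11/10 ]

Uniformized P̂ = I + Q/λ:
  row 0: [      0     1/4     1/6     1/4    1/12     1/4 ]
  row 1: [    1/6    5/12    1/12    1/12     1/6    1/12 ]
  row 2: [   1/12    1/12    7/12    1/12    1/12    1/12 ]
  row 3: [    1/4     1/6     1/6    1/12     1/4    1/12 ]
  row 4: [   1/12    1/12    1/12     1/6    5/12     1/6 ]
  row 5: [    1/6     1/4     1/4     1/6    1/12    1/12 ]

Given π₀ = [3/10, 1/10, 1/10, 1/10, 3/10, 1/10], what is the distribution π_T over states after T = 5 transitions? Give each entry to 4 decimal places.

t=0: π = [0.3000, 0.1000, 0.1000, 0.1000, 0.3000, 0.1000]
t=1: π = [0.0917, 0.1917, 0.1833, 0.1667, 0.2083, 0.1583]
t=2: π = [0.1326, 0.2028, 0.2229, 0.1292, 0.1965, 0.1160]
t=3: π = [0.1204, 0.2031, 0.2359, 0.1315, 0.1873, 0.1218]
t=4: π = [0.1223, 0.2024, 0.2426, 0.1292, 0.1846, 0.1190]
t=5: π = [0.1214, 0.2018, 0.2454, 0.1290, 0.1833, 0.1191]

π = [0.1214, 0.2018, 0.2454, 0.1290, 0.1833, 0.1191]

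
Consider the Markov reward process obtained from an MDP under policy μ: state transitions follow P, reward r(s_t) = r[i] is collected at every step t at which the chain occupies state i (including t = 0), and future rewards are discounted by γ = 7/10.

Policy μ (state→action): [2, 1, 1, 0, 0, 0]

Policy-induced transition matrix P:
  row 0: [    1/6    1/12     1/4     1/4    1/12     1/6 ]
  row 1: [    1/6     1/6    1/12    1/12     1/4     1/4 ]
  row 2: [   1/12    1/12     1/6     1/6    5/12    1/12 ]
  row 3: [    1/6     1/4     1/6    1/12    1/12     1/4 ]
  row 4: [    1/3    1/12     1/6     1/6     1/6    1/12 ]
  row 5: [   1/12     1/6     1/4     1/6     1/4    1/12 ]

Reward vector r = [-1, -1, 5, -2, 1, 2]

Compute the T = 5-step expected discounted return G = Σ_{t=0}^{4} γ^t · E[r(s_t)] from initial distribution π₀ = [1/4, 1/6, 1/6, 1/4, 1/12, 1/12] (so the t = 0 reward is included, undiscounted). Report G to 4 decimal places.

G = 1.5985

t=0: π = [0.2500, 0.1667, 0.1667, 0.2500, 0.0833, 0.0833], E[r] = 0.1667, γ^t·E[r] = 0.166667, running G = 0.166667
t=1: π = [0.1597, 0.1458, 0.1806, 0.1528, 0.1875, 0.1736], E[r] = 0.8264, γ^t·E[r] = 0.578472, running G = 0.745139
t=2: π = [0.1684, 0.1354, 0.1823, 0.1551, 0.2124, 0.1464], E[r] = 0.8027, γ^t·E[r] = 0.393304, running G = 1.138443
t=3: π = [0.1747, 0.1327, 0.1816, 0.1565, 0.2088, 0.1458], E[r] = 0.7881, γ^t·E[r] = 0.270318, running G = 1.408761
t=4: π = [0.1742, 0.1326, 0.1823, 0.1571, 0.2077, 0.1461], E[r] = 0.7904, γ^t·E[r] = 0.189768, running G = 1.598529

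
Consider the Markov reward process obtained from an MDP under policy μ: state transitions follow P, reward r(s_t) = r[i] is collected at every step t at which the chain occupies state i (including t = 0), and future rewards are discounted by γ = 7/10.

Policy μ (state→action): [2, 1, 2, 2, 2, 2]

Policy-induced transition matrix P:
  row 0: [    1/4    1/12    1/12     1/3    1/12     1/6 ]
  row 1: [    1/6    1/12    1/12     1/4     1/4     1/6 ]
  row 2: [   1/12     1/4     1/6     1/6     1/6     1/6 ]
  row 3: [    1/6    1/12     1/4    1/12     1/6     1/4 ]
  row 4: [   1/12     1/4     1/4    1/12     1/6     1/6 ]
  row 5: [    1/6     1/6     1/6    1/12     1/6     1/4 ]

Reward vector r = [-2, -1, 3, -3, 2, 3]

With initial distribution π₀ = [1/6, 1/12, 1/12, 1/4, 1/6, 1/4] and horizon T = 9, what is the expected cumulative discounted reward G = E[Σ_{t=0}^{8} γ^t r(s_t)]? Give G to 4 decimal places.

t=0: π = [0.1667, 0.0833, 0.0833, 0.2500, 0.1667, 0.2500], E[r] = 0.1667, γ^t·E[r] = 0.166667, running G = 0.166667
t=1: π = [0.1597, 0.1458, 0.1806, 0.1458, 0.1597, 0.2083], E[r] = 0.5833, γ^t·E[r] = 0.408333, running G = 0.575000
t=2: π = [0.1516, 0.1574, 0.1667, 0.1626, 0.1655, 0.1962], E[r] = 0.4711, γ^t·E[r] = 0.230822, running G = 0.805822
t=3: π = [0.1516, 0.1550, 0.1683, 0.1614, 0.1671, 0.1966], E[r] = 0.4864, γ^t·E[r] = 0.166835, running G = 0.972657
t=4: π = [0.1514, 0.1556, 0.1685, 0.1611, 0.1670, 0.1965], E[r] = 0.4872, γ^t·E[r] = 0.116984, running G = 1.089641
t=5: π = [0.1513, 0.1556, 0.1684, 0.1611, 0.1670, 0.1965], E[r] = 0.4870, γ^t·E[r] = 0.081851, running G = 1.171492
t=6: π = [0.1513, 0.1556, 0.1684, 0.1611, 0.1670, 0.1965], E[r] = 0.4871, γ^t·E[r] = 0.057306, running G = 1.228797
t=7: π = [0.1513, 0.1556, 0.1684, 0.1611, 0.1670, 0.1965], E[r] = 0.4871, γ^t·E[r] = 0.040114, running G = 1.268911
t=8: π = [0.1513, 0.1556, 0.1684, 0.1611, 0.1670, 0.1965], E[r] = 0.4871, γ^t·E[r] = 0.028080, running G = 1.296991

G = 1.2970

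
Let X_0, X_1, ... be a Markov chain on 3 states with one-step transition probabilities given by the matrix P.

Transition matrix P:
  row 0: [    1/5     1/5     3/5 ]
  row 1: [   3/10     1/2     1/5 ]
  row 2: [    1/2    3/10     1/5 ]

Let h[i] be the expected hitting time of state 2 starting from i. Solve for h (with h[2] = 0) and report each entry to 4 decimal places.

h = [2.0588, 3.2353, 0.0000]

First-step conditioning: h[2] = 0; for i ≠ 2, h[i] = 1 + Σ_k P[i][k]·h[k].
  h[0] = 1 + 1/5·h[0] + 1/5·h[1]
  h[1] = 1 + 3/10·h[0] + 1/2·h[1]
Solving the 2×2 linear system over states ≠ 2 gives exactly h = [35/17, 55/17, 0] (h[2] = 0 is the target).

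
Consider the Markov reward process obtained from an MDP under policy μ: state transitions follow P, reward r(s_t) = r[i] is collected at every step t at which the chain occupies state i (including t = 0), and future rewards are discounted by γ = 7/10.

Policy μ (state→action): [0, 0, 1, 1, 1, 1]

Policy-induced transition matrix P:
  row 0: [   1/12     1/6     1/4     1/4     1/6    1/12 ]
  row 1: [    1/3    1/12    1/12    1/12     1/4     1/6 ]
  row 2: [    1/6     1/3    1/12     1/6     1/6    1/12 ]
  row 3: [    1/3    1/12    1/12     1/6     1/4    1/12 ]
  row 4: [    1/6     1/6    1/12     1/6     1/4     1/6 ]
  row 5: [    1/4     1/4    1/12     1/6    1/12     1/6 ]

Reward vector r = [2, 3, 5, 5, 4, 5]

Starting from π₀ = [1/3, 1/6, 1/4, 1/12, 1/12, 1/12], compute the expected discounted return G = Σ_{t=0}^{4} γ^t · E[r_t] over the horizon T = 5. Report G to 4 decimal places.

t=0: π = [0.3333, 0.1667, 0.2500, 0.0833, 0.0833, 0.0833], E[r] = 3.5833, γ^t·E[r] = 3.583333, running G = 3.583333
t=1: π = [0.1875, 0.1944, 0.1389, 0.1806, 0.1875, 0.1111], E[r] = 3.8611, γ^t·E[r] = 2.702778, running G = 6.286111
t=2: π = [0.2228, 0.1678, 0.1146, 0.1661, 0.2043, 0.1244], E[r] = 3.7917, γ^t·E[r] = 1.857917, running G = 8.144028
t=3: π = [0.2141, 0.1683, 0.1205, 0.1712, 0.2011, 0.1247], E[r] = 3.8199, γ^t·E[r] = 1.310218, running G = 9.454246
t=4: π = [0.2158, 0.1688, 0.1190, 0.1705, 0.2013, 0.1245], E[r] = 3.8136, γ^t·E[r] = 0.915636, running G = 10.369882

G = 10.3699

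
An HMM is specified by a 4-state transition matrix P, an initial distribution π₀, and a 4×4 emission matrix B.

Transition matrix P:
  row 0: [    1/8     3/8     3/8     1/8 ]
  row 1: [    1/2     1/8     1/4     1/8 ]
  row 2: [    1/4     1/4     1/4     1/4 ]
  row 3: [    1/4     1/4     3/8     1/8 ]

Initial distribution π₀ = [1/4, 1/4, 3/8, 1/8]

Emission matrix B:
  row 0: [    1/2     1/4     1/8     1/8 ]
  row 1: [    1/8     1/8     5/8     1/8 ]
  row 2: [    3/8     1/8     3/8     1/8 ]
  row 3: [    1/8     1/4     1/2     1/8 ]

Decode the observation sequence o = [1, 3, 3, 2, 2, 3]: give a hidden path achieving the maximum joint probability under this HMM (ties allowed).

t=0: δ = [6.250e-02, 3.125e-02, 4.688e-02, 3.125e-02]  (obs o_0=1)
t=1: δ = [1.953e-03, 2.930e-03, 2.930e-03, 1.465e-03]  ψ = [1, 0, 0, 2]  (obs o_1=3)
t=2: δ = [1.831e-04, 9.155e-05, 9.155e-05, 9.155e-05]  ψ = [1, 0, 0, 2]  (obs o_2=3)
t=3: δ = [5.722e-06, 4.292e-05, 2.575e-05, 1.144e-05]  ψ = [1, 0, 0, 0]  (obs o_3=2)
t=4: δ = [2.682e-06, 4.023e-06, 4.023e-06, 3.219e-06]  ψ = [1, 2, 1, 2]  (obs o_4=2)
t=5: δ = [2.515e-07, 1.257e-07, 1.509e-07, 1.257e-07]  ψ = [1, 0, 3, 2]  (obs o_5=3)
backtrack: best end state = 0; path = [0, 1, 0, 2, 1, 0]

path = [0, 1, 0, 2, 1, 0]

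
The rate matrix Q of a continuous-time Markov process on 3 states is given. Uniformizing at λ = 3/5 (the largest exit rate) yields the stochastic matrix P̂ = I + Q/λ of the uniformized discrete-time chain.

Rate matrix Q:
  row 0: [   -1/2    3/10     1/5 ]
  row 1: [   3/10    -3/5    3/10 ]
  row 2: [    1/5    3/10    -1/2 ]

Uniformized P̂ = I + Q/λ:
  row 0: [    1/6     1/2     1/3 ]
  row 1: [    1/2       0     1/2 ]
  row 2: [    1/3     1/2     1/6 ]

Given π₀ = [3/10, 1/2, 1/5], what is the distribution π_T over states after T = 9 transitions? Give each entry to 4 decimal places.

π = [0.3335, 0.3330, 0.3335]

t=0: π = [0.3000, 0.5000, 0.2000]
t=1: π = [0.3667, 0.2500, 0.3833]
t=2: π = [0.3139, 0.3750, 0.3111]
t=3: π = [0.3435, 0.3125, 0.3440]
t=4: π = [0.3282, 0.3438, 0.3281]
t=5: π = [0.3359, 0.3281, 0.3359]
t=6: π = [0.3320, 0.3359, 0.3320]
t=7: π = [0.3340, 0.3320, 0.3340]
t=8: π = [0.3330, 0.3340, 0.3330]
t=9: π = [0.3335, 0.3330, 0.3335]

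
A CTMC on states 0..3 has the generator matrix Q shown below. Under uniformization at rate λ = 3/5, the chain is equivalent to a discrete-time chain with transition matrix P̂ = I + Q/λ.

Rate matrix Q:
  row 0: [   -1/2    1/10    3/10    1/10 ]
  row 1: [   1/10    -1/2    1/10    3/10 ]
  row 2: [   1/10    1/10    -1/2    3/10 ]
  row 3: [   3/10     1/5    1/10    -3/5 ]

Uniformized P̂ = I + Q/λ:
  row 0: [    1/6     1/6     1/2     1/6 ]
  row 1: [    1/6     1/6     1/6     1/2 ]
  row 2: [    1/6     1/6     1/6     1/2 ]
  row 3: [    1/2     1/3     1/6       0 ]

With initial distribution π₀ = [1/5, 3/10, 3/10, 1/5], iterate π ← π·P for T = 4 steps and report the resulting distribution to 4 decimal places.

π = [0.2599, 0.2133, 0.2506, 0.2762]

t=0: π = [0.2000, 0.3000, 0.3000, 0.2000]
t=1: π = [0.2333, 0.2000, 0.2333, 0.3333]
t=2: π = [0.2778, 0.2222, 0.2444, 0.2556]
t=3: π = [0.2519, 0.2093, 0.2593, 0.2796]
t=4: π = [0.2599, 0.2133, 0.2506, 0.2762]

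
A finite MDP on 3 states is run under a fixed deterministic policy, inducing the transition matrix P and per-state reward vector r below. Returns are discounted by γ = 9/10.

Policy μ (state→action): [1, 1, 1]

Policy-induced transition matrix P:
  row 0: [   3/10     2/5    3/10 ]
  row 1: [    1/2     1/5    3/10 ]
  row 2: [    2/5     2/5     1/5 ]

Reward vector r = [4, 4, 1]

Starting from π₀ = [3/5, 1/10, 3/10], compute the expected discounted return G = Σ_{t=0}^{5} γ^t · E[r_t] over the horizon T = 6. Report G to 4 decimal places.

G = 14.8336

t=0: π = [0.6000, 0.1000, 0.3000], E[r] = 3.1000, γ^t·E[r] = 3.100000, running G = 3.100000
t=1: π = [0.3500, 0.3800, 0.2700], E[r] = 3.1900, γ^t·E[r] = 2.871000, running G = 5.971000
t=2: π = [0.4030, 0.3240, 0.2730], E[r] = 3.1810, γ^t·E[r] = 2.576610, running G = 8.547610
t=3: π = [0.3921, 0.3352, 0.2727], E[r] = 3.1819, γ^t·E[r] = 2.319605, running G = 10.867215
t=4: π = [0.3943, 0.3330, 0.2727], E[r] = 3.1818, γ^t·E[r] = 2.087586, running G = 12.954801
t=5: π = [0.3939, 0.3334, 0.2727], E[r] = 3.1818, γ^t·E[r] = 1.878832, running G = 14.833633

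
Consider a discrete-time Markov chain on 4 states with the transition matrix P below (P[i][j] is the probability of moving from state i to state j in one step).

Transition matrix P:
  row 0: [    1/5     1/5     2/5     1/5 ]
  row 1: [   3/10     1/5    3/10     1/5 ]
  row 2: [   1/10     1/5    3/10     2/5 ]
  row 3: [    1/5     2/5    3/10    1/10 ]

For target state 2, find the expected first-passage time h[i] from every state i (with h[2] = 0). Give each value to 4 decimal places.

First-step conditioning: h[2] = 0; for i ≠ 2, h[i] = 1 + Σ_k P[i][k]·h[k].
  h[0] = 1 + 1/5·h[0] + 1/5·h[1] + 1/5·h[3]
  h[1] = 1 + 3/10·h[0] + 1/5·h[1] + 1/5·h[3]
  h[3] = 1 + 1/5·h[0] + 2/5·h[1] + 1/10·h[3]
Solving the 3×3 linear system over states ≠ 2 gives exactly h = [550/197, 605/197, 0, 610/197] (h[2] = 0 is the target).

h = [2.7919, 3.0711, 0.0000, 3.0964]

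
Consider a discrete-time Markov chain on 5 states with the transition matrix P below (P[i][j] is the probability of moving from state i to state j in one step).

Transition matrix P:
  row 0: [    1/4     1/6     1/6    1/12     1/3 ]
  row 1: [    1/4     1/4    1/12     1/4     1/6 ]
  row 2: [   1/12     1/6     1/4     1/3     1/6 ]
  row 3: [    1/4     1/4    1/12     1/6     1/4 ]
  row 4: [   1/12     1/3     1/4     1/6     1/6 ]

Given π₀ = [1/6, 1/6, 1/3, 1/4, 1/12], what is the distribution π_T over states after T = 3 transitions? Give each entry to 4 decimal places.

t=0: π = [0.1667, 0.1667, 0.3333, 0.2500, 0.0833]
t=1: π = [0.1806, 0.2153, 0.1667, 0.2222, 0.2153]
t=2: π = [0.1863, 0.2390, 0.1620, 0.1973, 0.2153]
t=3: π = [0.1871, 0.2389, 0.1617, 0.1981, 0.2142]

π = [0.1871, 0.2389, 0.1617, 0.1981, 0.2142]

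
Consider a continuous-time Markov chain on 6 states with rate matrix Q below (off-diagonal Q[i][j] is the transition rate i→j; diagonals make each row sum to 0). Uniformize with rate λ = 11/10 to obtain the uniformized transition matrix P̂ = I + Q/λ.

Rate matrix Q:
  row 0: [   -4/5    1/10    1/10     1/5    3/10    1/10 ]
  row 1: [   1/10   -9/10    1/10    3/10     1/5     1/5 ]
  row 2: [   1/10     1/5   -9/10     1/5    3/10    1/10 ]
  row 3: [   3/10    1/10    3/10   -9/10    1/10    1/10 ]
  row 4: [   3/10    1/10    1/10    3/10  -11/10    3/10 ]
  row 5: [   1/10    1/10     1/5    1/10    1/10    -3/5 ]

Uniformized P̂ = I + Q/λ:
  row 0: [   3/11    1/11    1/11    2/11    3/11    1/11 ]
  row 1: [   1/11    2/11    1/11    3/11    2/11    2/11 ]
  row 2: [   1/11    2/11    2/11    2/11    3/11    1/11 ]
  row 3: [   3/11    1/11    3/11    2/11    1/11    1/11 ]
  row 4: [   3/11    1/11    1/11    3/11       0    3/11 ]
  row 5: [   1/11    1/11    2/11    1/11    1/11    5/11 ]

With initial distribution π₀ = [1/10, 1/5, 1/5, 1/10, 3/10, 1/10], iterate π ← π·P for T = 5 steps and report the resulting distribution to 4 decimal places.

π = [0.1863, 0.1158, 0.1578, 0.1876, 0.1503, 0.2022]

t=0: π = [0.1000, 0.2000, 0.2000, 0.1000, 0.3000, 0.1000]
t=1: π = [0.1818, 0.1273, 0.1364, 0.2182, 0.1364, 0.2000]
t=2: π = [0.1884, 0.1149, 0.1612, 0.1876, 0.1479, 0.2000]
t=3: π = [0.1862, 0.1160, 0.1579, 0.1875, 0.1515, 0.2010]
t=4: π = [0.1864, 0.1158, 0.1576, 0.1879, 0.1502, 0.2021]
t=5: π = [0.1863, 0.1158, 0.1578, 0.1876, 0.1503, 0.2022]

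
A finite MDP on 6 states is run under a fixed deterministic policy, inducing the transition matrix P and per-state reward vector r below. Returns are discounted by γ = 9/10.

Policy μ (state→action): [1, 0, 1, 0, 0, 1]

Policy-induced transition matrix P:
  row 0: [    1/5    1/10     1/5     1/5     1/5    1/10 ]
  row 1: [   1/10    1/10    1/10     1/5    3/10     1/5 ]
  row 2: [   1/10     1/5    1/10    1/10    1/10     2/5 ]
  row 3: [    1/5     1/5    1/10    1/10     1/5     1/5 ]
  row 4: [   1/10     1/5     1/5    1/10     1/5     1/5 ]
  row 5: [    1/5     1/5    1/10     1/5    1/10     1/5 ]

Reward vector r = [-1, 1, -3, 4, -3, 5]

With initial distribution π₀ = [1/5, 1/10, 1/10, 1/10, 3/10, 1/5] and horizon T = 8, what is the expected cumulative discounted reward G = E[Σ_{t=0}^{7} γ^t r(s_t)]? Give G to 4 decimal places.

t=0: π = [0.2000, 0.1000, 0.1000, 0.1000, 0.3000, 0.2000], E[r] = 0.1000, γ^t·E[r] = 0.100000, running G = 0.100000
t=1: π = [0.1500, 0.1700, 0.1500, 0.1500, 0.1800, 0.2000], E[r] = 0.6300, γ^t·E[r] = 0.567000, running G = 0.667000
t=2: π = [0.1500, 0.1680, 0.1330, 0.1520, 0.1820, 0.2150], E[r] = 0.7560, γ^t·E[r] = 0.612360, running G = 1.279360
t=3: π = [0.1517, 0.1682, 0.1332, 0.1533, 0.1820, 0.2116], E[r] = 0.7421, γ^t·E[r] = 0.540991, running G = 1.820351
t=4: π = [0.1517, 0.1680, 0.1334, 0.1532, 0.1823, 0.2115], E[r] = 0.7392, γ^t·E[r] = 0.484969, running G = 2.305320
t=5: π = [0.1516, 0.1680, 0.1334, 0.1531, 0.1823, 0.2115], E[r] = 0.7393, γ^t·E[r] = 0.436520, running G = 2.741840
t=6: π = [0.1516, 0.1680, 0.1334, 0.1531, 0.1823, 0.2115], E[r] = 0.7393, γ^t·E[r] = 0.392916, running G = 3.134756
t=7: π = [0.1516, 0.1680, 0.1334, 0.1531, 0.1823, 0.2115], E[r] = 0.7393, γ^t·E[r] = 0.353625, running G = 3.488382

G = 3.4884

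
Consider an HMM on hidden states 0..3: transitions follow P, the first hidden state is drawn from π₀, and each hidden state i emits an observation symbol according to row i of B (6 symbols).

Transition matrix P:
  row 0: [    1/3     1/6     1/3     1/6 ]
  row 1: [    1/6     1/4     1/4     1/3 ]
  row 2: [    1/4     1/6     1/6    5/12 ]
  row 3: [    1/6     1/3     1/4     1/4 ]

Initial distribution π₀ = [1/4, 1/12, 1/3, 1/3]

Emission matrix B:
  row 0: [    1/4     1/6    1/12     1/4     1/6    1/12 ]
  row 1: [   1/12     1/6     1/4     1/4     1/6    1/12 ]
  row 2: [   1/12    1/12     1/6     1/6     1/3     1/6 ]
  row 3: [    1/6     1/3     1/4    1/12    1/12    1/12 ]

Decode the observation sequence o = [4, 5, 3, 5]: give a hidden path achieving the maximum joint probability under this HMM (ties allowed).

t=0: δ = [4.167e-02, 1.389e-02, 1.111e-01, 2.778e-02]  (obs o_0=4)
t=1: δ = [2.315e-03, 1.543e-03, 3.086e-03, 3.858e-03]  ψ = [2, 2, 2, 2]  (obs o_1=5)
t=2: δ = [1.929e-04, 3.215e-04, 1.608e-04, 1.072e-04]  ψ = [0, 3, 3, 2]  (obs o_2=3)
t=3: δ = [5.358e-06, 6.698e-06, 1.340e-05, 8.931e-06]  ψ = [0, 1, 1, 1]  (obs o_3=5)
backtrack: best end state = 2; path = [2, 3, 1, 2]

path = [2, 3, 1, 2]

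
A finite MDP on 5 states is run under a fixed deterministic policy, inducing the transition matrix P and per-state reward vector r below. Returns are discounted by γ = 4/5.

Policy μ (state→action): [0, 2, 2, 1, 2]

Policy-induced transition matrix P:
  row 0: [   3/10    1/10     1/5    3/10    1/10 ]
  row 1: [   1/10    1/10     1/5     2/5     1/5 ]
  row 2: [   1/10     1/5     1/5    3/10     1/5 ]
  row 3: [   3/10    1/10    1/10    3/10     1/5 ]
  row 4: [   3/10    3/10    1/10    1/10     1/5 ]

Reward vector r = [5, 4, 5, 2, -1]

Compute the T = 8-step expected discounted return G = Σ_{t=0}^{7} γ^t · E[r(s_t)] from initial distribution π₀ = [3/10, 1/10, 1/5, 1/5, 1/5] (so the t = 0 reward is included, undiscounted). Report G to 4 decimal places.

t=0: π = [0.3000, 0.1000, 0.2000, 0.2000, 0.2000], E[r] = 3.1000, γ^t·E[r] = 3.100000, running G = 3.100000
t=1: π = [0.2400, 0.1600, 0.1600, 0.2700, 0.1700], E[r] = 3.0100, γ^t·E[r] = 2.408000, running G = 5.508000
t=2: π = [0.2360, 0.1500, 0.1560, 0.2820, 0.1760], E[r] = 2.9480, γ^t·E[r] = 1.886720, running G = 7.394720
t=3: π = [0.2388, 0.1508, 0.1542, 0.2798, 0.1764], E[r] = 2.9514, γ^t·E[r] = 1.511117, running G = 8.905837
t=4: π = [0.2390, 0.1507, 0.1544, 0.2798, 0.1761], E[r] = 2.9532, γ^t·E[r] = 1.209623, running G = 10.115459
t=5: π = [0.2390, 0.1507, 0.1544, 0.2798, 0.1761], E[r] = 2.9532, γ^t·E[r] = 0.967705, running G = 11.083164
t=6: π = [0.2390, 0.1507, 0.1544, 0.2798, 0.1761], E[r] = 2.9532, γ^t·E[r] = 0.774161, running G = 11.857325
t=7: π = [0.2390, 0.1507, 0.1544, 0.2798, 0.1761], E[r] = 2.9532, γ^t·E[r] = 0.619330, running G = 12.476655

G = 12.4767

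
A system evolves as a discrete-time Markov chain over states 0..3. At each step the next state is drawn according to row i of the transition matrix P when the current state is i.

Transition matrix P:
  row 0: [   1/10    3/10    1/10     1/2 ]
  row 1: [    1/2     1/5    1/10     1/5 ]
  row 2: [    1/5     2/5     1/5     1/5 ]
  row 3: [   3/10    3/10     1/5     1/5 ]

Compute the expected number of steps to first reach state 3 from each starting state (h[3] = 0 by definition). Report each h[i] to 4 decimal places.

First-step conditioning: h[3] = 0; for i ≠ 3, h[i] = 1 + Σ_k P[i][k]·h[k].
  h[0] = 1 + 1/10·h[0] + 3/10·h[1] + 1/10·h[2]
  h[1] = 1 + 1/2·h[0] + 1/5·h[1] + 1/10·h[2]
  h[2] = 1 + 1/5·h[0] + 2/5·h[1] + 1/5·h[2]
Solving the 3×3 linear system over states ≠ 3 gives exactly h = [55/21, 10/3, 25/7, 0] (h[3] = 0 is the target).

h = [2.6190, 3.3333, 3.5714, 0.0000]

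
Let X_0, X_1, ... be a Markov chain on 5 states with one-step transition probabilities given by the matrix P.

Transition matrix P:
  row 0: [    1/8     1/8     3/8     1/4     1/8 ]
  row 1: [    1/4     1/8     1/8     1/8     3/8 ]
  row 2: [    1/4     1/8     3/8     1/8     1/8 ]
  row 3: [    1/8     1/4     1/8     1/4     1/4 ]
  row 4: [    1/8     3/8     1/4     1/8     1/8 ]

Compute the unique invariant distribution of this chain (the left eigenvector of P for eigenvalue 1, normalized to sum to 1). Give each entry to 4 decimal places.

Balance equations π_j = Σ_i π_i·P[i][j]:
  π_0 = 1/8·π_0 + 1/4·π_1 + 1/4·π_2 + 1/8·π_3 + 1/8·π_4
  π_1 = 1/8·π_0 + 1/8·π_1 + 1/8·π_2 + 1/4·π_3 + 3/8·π_4
  π_2 = 3/8·π_0 + 1/8·π_1 + 3/8·π_2 + 1/8·π_3 + 1/4·π_4
  π_3 = 1/4·π_0 + 1/8·π_1 + 1/8·π_2 + 1/4·π_3 + 1/8·π_4
  normalize: π_0 + π_1 + π_2 + π_3 + π_4 = 1
Solving the linear system gives exactly π = [2/11, 15/77, 20/77, 13/77, 15/77].

π = [0.1818, 0.1948, 0.2597, 0.1688, 0.1948]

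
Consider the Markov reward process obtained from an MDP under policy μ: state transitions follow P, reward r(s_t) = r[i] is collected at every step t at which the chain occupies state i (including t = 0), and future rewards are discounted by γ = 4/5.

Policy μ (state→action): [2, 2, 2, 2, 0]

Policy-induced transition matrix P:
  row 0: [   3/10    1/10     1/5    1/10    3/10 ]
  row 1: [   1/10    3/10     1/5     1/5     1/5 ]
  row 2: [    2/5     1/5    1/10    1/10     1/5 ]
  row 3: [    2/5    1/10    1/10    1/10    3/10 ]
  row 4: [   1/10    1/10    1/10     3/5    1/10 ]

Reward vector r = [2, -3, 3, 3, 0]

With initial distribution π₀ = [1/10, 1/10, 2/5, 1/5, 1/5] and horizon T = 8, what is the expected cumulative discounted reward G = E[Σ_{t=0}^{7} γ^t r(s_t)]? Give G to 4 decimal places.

t=0: π = [0.1000, 0.1000, 0.4000, 0.2000, 0.2000], E[r] = 1.7000, γ^t·E[r] = 1.700000, running G = 1.700000
t=1: π = [0.3000, 0.1600, 0.1200, 0.2100, 0.2100], E[r] = 1.1100, γ^t·E[r] = 0.888000, running G = 2.588000
t=2: π = [0.2590, 0.1440, 0.1460, 0.2210, 0.2300], E[r] = 1.1870, γ^t·E[r] = 0.759680, running G = 3.347680
t=3: π = [0.2619, 0.1434, 0.1403, 0.2294, 0.2250], E[r] = 1.2027, γ^t·E[r] = 0.615782, running G = 3.963462
t=4: π = [0.2633, 0.1427, 0.1405, 0.2268, 0.2266], E[r] = 1.2006, γ^t·E[r] = 0.491749, running G = 4.455212
t=5: π = [0.2629, 0.1426, 0.1406, 0.2276, 0.2264], E[r] = 1.2025, γ^t·E[r] = 0.394039, running G = 4.849251
t=6: π = [0.2630, 0.1426, 0.1405, 0.2274, 0.2264], E[r] = 1.2023, γ^t·E[r] = 0.315167, running G = 5.164417
t=7: π = [0.2630, 0.1426, 0.1406, 0.2275, 0.2264], E[r] = 1.2024, γ^t·E[r] = 0.252153, running G = 5.416571

G = 5.4166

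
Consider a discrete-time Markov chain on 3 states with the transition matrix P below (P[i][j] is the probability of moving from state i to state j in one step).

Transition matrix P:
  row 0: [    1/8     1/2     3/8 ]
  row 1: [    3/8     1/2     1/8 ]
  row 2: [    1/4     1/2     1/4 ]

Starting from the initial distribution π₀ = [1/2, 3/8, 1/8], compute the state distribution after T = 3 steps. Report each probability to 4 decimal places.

t=0: π = [0.5000, 0.3750, 0.1250]
t=1: π = [0.2344, 0.5000, 0.2656]
t=2: π = [0.2832, 0.5000, 0.2168]
t=3: π = [0.2771, 0.5000, 0.2229]

π = [0.2771, 0.5000, 0.2229]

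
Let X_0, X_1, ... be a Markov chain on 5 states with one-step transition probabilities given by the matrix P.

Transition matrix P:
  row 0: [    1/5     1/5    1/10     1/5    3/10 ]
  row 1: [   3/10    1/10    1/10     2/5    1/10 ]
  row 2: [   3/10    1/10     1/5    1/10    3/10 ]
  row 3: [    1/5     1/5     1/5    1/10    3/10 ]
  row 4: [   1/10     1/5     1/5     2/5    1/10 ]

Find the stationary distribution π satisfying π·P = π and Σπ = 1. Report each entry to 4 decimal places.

Balance equations π_j = Σ_i π_i·P[i][j]:
  π_0 = 1/5·π_0 + 3/10·π_1 + 3/10·π_2 + 1/5·π_3 + 1/10·π_4
  π_1 = 1/5·π_0 + 1/10·π_1 + 1/10·π_2 + 1/5·π_3 + 1/5·π_4
  π_2 = 1/10·π_0 + 1/10·π_1 + 1/5·π_2 + 1/5·π_3 + 1/5·π_4
  π_3 = 1/5·π_0 + 2/5·π_1 + 1/10·π_2 + 1/10·π_3 + 2/5·π_4
  normalize: π_0 + π_1 + π_2 + π_3 + π_4 = 1
Solving the linear system gives exactly π = [2781/13198, 2205/13198, 2141/13198, 3139/13198, 1466/6599].

π = [0.2107, 0.1671, 0.1622, 0.2378, 0.2222]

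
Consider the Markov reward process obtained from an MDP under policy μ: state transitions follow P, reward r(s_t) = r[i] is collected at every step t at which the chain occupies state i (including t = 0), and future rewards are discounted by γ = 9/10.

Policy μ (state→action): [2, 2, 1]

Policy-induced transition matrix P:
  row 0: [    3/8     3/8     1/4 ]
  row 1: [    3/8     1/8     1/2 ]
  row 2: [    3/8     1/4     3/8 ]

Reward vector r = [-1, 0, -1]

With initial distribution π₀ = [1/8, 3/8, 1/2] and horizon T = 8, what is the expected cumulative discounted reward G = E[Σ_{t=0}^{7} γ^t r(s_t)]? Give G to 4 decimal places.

G = -4.1178

t=0: π = [0.1250, 0.3750, 0.5000], E[r] = -0.6250, γ^t·E[r] = -0.625000, running G = -0.625000
t=1: π = [0.3750, 0.2188, 0.4063], E[r] = -0.7813, γ^t·E[r] = -0.703125, running G = -1.328125
t=2: π = [0.3750, 0.2695, 0.3555], E[r] = -0.7305, γ^t·E[r] = -0.591680, running G = -1.919805
t=3: π = [0.3750, 0.2632, 0.3618], E[r] = -0.7368, γ^t·E[r] = -0.537139, running G = -2.456944
t=4: π = [0.3750, 0.2640, 0.3610], E[r] = -0.7360, γ^t·E[r] = -0.482905, running G = -2.939849
t=5: π = [0.3750, 0.2639, 0.3611], E[r] = -0.7361, γ^t·E[r] = -0.434673, running G = -3.374521
t=6: π = [0.3750, 0.2639, 0.3611], E[r] = -0.7361, γ^t·E[r] = -0.391199, running G = -3.765720
t=7: π = [0.3750, 0.2639, 0.3611], E[r] = -0.7361, γ^t·E[r] = -0.352080, running G = -4.117800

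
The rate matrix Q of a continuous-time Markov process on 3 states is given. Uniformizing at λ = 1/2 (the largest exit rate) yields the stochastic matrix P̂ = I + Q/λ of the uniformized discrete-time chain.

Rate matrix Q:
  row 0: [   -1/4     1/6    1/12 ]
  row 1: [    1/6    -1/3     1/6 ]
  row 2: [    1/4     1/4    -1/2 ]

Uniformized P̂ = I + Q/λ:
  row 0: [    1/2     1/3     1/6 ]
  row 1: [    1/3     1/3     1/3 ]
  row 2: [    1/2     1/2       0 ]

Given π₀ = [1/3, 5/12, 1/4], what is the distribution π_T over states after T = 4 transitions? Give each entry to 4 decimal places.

t=0: π = [0.3333, 0.4167, 0.2500]
t=1: π = [0.4306, 0.3750, 0.1944]
t=2: π = [0.4375, 0.3657, 0.1968]
t=3: π = [0.4390, 0.3661, 0.1948]
t=4: π = [0.4390, 0.3658, 0.1952]

π = [0.4390, 0.3658, 0.1952]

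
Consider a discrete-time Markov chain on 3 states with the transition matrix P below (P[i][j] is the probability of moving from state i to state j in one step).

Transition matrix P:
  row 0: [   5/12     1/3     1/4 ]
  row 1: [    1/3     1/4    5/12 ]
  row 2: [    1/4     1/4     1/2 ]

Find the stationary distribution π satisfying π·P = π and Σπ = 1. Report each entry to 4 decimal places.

π = [0.3277, 0.2773, 0.3950]

Balance equations π_j = Σ_i π_i·P[i][j]:
  π_0 = 5/12·π_0 + 1/3·π_1 + 1/4·π_2
  π_1 = 1/3·π_0 + 1/4·π_1 + 1/4·π_2
  normalize: π_0 + π_1 + π_2 = 1
Solving the linear system gives exactly π = [39/119, 33/119, 47/119].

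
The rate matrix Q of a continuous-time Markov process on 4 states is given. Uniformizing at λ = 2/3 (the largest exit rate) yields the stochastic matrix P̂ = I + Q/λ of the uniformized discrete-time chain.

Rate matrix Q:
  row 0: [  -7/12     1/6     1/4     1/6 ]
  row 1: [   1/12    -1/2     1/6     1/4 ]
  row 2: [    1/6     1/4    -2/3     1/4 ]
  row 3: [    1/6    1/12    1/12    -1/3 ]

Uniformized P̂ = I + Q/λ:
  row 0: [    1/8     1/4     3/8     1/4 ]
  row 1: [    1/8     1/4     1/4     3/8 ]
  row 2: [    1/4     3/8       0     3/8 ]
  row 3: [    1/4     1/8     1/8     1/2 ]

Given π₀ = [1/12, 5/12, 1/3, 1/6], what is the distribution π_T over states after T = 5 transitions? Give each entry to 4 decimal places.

π = [0.1976, 0.2225, 0.1796, 0.4004]

t=0: π = [0.0833, 0.4167, 0.3333, 0.1667]
t=1: π = [0.1875, 0.2708, 0.1563, 0.3854]
t=2: π = [0.1927, 0.2214, 0.1862, 0.3997]
t=3: π = [0.1982, 0.2233, 0.1776, 0.4009]
t=4: π = [0.1973, 0.2221, 0.1803, 0.4003]
t=5: π = [0.1976, 0.2225, 0.1796, 0.4004]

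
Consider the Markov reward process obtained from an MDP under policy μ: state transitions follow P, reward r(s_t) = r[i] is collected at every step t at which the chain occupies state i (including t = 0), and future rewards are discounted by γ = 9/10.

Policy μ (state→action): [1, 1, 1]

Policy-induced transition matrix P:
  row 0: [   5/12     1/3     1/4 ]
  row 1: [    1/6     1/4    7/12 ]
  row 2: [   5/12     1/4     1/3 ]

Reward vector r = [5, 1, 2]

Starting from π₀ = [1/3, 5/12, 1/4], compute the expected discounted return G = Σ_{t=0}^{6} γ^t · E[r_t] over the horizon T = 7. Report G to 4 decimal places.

t=0: π = [0.3333, 0.4167, 0.2500], E[r] = 2.5833, γ^t·E[r] = 2.583333, running G = 2.583333
t=1: π = [0.3125, 0.2778, 0.4097], E[r] = 2.6597, γ^t·E[r] = 2.393750, running G = 4.977083
t=2: π = [0.3472, 0.2760, 0.3767], E[r] = 2.7656, γ^t·E[r] = 2.240156, running G = 7.217240
t=3: π = [0.3477, 0.2789, 0.3734], E[r] = 2.7640, γ^t·E[r] = 2.014980, running G = 9.232220
t=4: π = [0.3469, 0.2790, 0.3741], E[r] = 2.7618, γ^t·E[r] = 1.812035, running G = 11.044255
t=5: π = [0.3469, 0.2789, 0.3742], E[r] = 2.7619, γ^t·E[r] = 1.630851, running G = 12.675106
t=6: π = [0.3469, 0.2789, 0.3742], E[r] = 2.7619, γ^t·E[r] = 1.467790, running G = 14.142896

G = 14.1429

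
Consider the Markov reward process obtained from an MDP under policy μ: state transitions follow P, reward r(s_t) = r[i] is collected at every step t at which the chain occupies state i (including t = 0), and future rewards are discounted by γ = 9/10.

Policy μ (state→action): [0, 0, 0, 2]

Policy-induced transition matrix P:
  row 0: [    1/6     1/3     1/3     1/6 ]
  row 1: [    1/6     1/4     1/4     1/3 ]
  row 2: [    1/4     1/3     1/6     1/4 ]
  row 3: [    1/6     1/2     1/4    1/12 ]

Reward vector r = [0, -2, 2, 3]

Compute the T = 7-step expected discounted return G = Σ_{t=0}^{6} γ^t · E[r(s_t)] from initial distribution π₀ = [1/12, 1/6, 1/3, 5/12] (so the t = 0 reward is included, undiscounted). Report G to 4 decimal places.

G = 3.4355

t=0: π = [0.0833, 0.1667, 0.3333, 0.4167], E[r] = 1.5833, γ^t·E[r] = 1.583333, running G = 1.583333
t=1: π = [0.1944, 0.3889, 0.2292, 0.1875], E[r] = 0.2431, γ^t·E[r] = 0.218750, running G = 1.802083
t=2: π = [0.1858, 0.3322, 0.2471, 0.2350], E[r] = 0.5347, γ^t·E[r] = 0.433125, running G = 2.235208
t=3: π = [0.1873, 0.3448, 0.2449, 0.2230], E[r] = 0.4693, γ^t·E[r] = 0.342105, running G = 2.577314
t=4: π = [0.1871, 0.3418, 0.2452, 0.2260], E[r] = 0.4847, γ^t·E[r] = 0.318023, running G = 2.895336
t=5: π = [0.1871, 0.3425, 0.2452, 0.2252], E[r] = 0.4810, γ^t·E[r] = 0.284018, running G = 3.179354
t=6: π = [0.1871, 0.3423, 0.2452, 0.2254], E[r] = 0.4819, γ^t·E[r] = 0.256102, running G = 3.435456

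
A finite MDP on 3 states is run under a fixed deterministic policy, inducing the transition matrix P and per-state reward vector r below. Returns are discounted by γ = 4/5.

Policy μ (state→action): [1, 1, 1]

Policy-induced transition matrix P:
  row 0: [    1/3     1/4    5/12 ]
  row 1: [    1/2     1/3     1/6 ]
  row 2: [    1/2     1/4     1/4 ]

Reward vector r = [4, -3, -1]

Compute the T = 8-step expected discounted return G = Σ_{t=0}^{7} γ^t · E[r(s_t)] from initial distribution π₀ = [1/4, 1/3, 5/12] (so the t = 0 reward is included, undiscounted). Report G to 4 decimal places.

G = 1.5682

t=0: π = [0.2500, 0.3333, 0.4167], E[r] = -0.4167, γ^t·E[r] = -0.416667, running G = -0.416667
t=1: π = [0.4583, 0.2778, 0.2639], E[r] = 0.7361, γ^t·E[r] = 0.588889, running G = 0.172222
t=2: π = [0.4236, 0.2731, 0.3032], E[r] = 0.5718, γ^t·E[r] = 0.365926, running G = 0.538148
t=3: π = [0.4294, 0.2728, 0.2978], E[r] = 0.6015, γ^t·E[r] = 0.307951, running G = 0.846099
t=4: π = [0.4284, 0.2727, 0.2988], E[r] = 0.5967, γ^t·E[r] = 0.244412, running G = 1.090510
t=5: π = [0.4286, 0.2727, 0.2987], E[r] = 0.5975, γ^t·E[r] = 0.195794, running G = 1.286305
t=6: π = [0.4286, 0.2727, 0.2987], E[r] = 0.5974, γ^t·E[r] = 0.156600, running G = 1.442905
t=7: π = [0.4286, 0.2727, 0.2987], E[r] = 0.5974, γ^t·E[r] = 0.125285, running G = 1.568190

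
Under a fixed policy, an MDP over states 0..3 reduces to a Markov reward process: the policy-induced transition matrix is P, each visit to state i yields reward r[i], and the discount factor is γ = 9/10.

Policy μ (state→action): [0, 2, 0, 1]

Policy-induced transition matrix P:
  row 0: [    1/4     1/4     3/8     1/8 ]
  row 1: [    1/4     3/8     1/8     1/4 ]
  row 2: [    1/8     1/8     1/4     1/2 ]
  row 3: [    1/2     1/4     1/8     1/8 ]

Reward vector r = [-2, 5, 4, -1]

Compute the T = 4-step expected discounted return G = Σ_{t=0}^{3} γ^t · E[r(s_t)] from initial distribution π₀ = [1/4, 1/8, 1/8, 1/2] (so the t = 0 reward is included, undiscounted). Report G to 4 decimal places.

t=0: π = [0.2500, 0.1250, 0.1250, 0.5000], E[r] = 0.1250, γ^t·E[r] = 0.125000, running G = 0.125000
t=1: π = [0.3594, 0.2500, 0.2031, 0.1875], E[r] = 1.1563, γ^t·E[r] = 1.040625, running G = 1.165625
t=2: π = [0.2715, 0.2559, 0.2402, 0.2324], E[r] = 1.4648, γ^t·E[r] = 1.186523, running G = 2.352148
t=3: π = [0.2781, 0.2520, 0.2229, 0.2471], E[r] = 1.3481, γ^t·E[r] = 0.982797, running G = 3.334946

G = 3.3349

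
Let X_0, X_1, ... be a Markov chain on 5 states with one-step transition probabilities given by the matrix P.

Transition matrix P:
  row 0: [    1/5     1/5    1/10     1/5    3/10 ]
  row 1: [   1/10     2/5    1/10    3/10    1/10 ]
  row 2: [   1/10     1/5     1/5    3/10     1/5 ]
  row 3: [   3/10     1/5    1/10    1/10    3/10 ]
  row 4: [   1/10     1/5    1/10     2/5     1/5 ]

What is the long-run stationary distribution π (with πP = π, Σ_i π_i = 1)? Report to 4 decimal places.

π = [0.1676, 0.2500, 0.1111, 0.2541, 0.2172]

Balance equations π_j = Σ_i π_i·P[i][j]:
  π_0 = 1/5·π_0 + 1/10·π_1 + 1/10·π_2 + 3/10·π_3 + 1/10·π_4
  π_1 = 1/5·π_0 + 2/5·π_1 + 1/5·π_2 + 1/5·π_3 + 1/5·π_4
  π_2 = 1/10·π_0 + 1/10·π_1 + 1/5·π_2 + 1/10·π_3 + 1/10·π_4
  π_3 = 1/5·π_0 + 3/10·π_1 + 3/10·π_2 + 1/10·π_3 + 2/5·π_4
  normalize: π_0 + π_1 + π_2 + π_3 + π_4 = 1
Solving the linear system gives exactly π = [365/2178, 1/4, 1/9, 123/484, 43/198].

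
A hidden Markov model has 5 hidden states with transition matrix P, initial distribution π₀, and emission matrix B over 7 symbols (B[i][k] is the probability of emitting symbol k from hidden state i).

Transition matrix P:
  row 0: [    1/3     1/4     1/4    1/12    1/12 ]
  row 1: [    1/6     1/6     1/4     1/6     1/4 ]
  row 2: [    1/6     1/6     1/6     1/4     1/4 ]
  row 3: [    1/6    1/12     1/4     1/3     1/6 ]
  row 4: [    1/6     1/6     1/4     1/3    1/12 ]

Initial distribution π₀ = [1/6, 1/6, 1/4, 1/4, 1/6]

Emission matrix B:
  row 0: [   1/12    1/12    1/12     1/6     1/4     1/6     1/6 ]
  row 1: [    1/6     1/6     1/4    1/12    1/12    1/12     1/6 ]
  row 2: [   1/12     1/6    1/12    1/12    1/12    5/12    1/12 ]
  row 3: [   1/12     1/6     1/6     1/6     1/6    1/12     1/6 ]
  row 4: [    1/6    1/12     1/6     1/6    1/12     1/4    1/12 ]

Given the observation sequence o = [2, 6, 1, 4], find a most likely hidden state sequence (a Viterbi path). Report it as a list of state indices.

t=0: δ = [1.389e-02, 4.167e-02, 2.083e-02, 4.167e-02, 2.778e-02]  (obs o_0=2)
t=1: δ = [1.157e-03, 1.157e-03, 8.681e-04, 2.315e-03, 8.681e-04]  ψ = [1, 1, 1, 3, 1]  (obs o_1=6)
t=2: δ = [3.215e-05, 4.823e-05, 9.645e-05, 1.286e-04, 3.215e-05]  ψ = [0, 0, 3, 3, 3]  (obs o_2=1)
t=3: δ = [5.358e-06, 1.340e-06, 2.679e-06, 7.144e-06, 2.009e-06]  ψ = [3, 2, 3, 3, 2]  (obs o_3=4)
backtrack: best end state = 3; path = [3, 3, 3, 3]

path = [3, 3, 3, 3]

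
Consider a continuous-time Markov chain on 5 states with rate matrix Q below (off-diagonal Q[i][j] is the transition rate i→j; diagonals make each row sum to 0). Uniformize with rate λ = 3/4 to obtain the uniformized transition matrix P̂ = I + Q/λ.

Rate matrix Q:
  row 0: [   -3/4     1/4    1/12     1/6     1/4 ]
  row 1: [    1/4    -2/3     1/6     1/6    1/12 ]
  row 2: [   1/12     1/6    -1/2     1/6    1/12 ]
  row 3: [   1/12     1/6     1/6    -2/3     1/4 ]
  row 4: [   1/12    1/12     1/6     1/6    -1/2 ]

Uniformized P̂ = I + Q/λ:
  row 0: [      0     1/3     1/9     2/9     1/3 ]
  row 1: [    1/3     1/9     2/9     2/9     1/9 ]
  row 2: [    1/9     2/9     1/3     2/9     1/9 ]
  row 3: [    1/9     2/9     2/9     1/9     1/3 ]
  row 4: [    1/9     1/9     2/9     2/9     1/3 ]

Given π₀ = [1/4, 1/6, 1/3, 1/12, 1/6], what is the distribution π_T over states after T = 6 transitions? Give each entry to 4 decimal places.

π = [0.1380, 0.1898, 0.2328, 0.2000, 0.2394]

t=0: π = [0.2500, 0.1667, 0.3333, 0.0833, 0.1667]
t=1: π = [0.1204, 0.2130, 0.2315, 0.2130, 0.2222]
t=2: π = [0.1451, 0.1872, 0.2346, 0.1986, 0.2346]
t=3: π = [0.1366, 0.1915, 0.2322, 0.2002, 0.2396]
t=4: π = [0.1385, 0.1895, 0.2328, 0.2000, 0.2392]
t=5: π = [0.1378, 0.1900, 0.2327, 0.2000, 0.2395]
t=6: π = [0.1380, 0.1898, 0.2328, 0.2000, 0.2394]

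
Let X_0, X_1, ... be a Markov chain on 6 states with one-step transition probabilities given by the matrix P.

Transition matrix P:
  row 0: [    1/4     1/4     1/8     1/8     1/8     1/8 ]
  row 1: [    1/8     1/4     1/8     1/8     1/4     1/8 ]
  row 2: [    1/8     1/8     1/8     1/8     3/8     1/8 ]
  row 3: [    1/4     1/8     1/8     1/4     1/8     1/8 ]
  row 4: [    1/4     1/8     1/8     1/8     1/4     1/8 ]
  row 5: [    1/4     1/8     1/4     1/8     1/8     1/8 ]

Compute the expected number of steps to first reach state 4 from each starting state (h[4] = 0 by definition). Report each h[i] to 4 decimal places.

h = [5.4047, 4.7291, 4.1380, 5.5012, 0.0000, 5.3308]

First-step conditioning: h[4] = 0; for i ≠ 4, h[i] = 1 + Σ_k P[i][k]·h[k].
  h[0] = 1 + 1/4·h[0] + 1/4·h[1] + 1/8·h[2] + 1/8·h[3] + 1/8·h[5]
  h[1] = 1 + 1/8·h[0] + 1/4·h[1] + 1/8·h[2] + 1/8·h[3] + 1/8·h[5]
  h[2] = 1 + 1/8·h[0] + 1/8·h[1] + 1/8·h[2] + 1/8·h[3] + 1/8·h[5]
  h[3] = 1 + 1/4·h[0] + 1/8·h[1] + 1/8·h[2] + 1/4·h[3] + 1/8·h[5]
  h[5] = 1 + 1/4·h[0] + 1/8·h[1] + 1/4·h[2] + 1/8·h[3] + 1/8·h[5]
Solving the 5×5 linear system over states ≠ 4 gives exactly h = [28672/5305, 25088/5305, 21952/5305, 29184/5305, 0, 5656/1061] (h[4] = 0 is the target).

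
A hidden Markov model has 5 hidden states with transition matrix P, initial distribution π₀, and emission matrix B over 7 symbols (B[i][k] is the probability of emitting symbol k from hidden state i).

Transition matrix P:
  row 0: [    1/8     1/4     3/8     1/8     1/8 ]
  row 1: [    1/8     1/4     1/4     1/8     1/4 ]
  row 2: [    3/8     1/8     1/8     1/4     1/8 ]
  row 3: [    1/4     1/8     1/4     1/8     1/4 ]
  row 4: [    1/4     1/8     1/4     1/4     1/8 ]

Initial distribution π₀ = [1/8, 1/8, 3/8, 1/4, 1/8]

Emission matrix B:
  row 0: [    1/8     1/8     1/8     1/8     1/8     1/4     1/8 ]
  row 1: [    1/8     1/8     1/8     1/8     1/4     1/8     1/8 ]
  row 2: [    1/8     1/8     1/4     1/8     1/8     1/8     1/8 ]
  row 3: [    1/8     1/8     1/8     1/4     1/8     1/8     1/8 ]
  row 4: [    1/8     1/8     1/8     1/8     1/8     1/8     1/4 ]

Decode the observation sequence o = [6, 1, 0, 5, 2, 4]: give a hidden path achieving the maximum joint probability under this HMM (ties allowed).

path = [2, 0, 2, 0, 2, 0]

t=0: δ = [1.562e-02, 1.562e-02, 4.688e-02, 3.125e-02, 3.125e-02]  (obs o_0=6)
t=1: δ = [2.197e-03, 7.324e-04, 9.766e-04, 1.465e-03, 9.766e-04]  ψ = [2, 2, 3, 2, 3]  (obs o_1=1)
t=2: δ = [4.578e-05, 6.866e-05, 1.030e-04, 3.433e-05, 4.578e-05]  ψ = [2, 0, 0, 0, 3]  (obs o_2=0)
t=3: δ = [9.656e-06, 2.146e-06, 2.146e-06, 3.219e-06, 2.146e-06]  ψ = [2, 1, 0, 2, 1]  (obs o_3=5)
t=4: δ = [1.509e-07, 3.017e-07, 9.052e-07, 1.509e-07, 1.509e-07]  ψ = [0, 0, 0, 0, 0]  (obs o_4=2)
t=5: δ = [4.243e-08, 2.829e-08, 1.414e-08, 2.829e-08, 1.414e-08]  ψ = [2, 2, 2, 2, 2]  (obs o_5=4)
backtrack: best end state = 0; path = [2, 0, 2, 0, 2, 0]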